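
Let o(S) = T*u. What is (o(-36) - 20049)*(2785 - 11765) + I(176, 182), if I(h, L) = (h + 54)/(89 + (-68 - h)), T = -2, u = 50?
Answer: 5609078574/31 ≈ 1.8094e+8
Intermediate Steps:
o(S) = -100 (o(S) = -2*50 = -100)
I(h, L) = (54 + h)/(21 - h)
(o(-36) - 20049)*(2785 - 11765) + I(176, 182) = (-100 - 20049)*(2785 - 11765) + (-54 - 1*176)/(-21 + 176) = -20149*(-8980) + (-54 - 176)/155 = 180938020 + (1/155)*(-230) = 180938020 - 46/31 = 5609078574/31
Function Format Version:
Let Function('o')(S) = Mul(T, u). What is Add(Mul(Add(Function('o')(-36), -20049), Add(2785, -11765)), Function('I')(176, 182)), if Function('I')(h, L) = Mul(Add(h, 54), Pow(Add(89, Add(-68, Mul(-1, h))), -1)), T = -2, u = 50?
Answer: Rational(5609078574, 31) ≈ 1.8094e+8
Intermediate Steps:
Function('o')(S) = -100 (Function('o')(S) = Mul(-2, 50) = -100)
Function('I')(h, L) = Mul(Pow(Add(21, Mul(-1, h)), -1), Add(54, h)) (Function('I')(h, L) = Mul(Add(54, h), Pow(Add(21, Mul(-1, h)), -1)) = Mul(Pow(Add(21, Mul(-1, h)), -1), Add(54, h)))
Add(Mul(Add(Function('o')(-36), -20049), Add(2785, -11765)), Function('I')(176, 182)) = Add(Mul(Add(-100, -20049), Add(2785, -11765)), Mul(Pow(Add(-21, 176), -1), Add(-54, Mul(-1, 176)))) = Add(Mul(-20149, -8980), Mul(Pow(155, -1), Add(-54, -176))) = Add(180938020, Mul(Rational(1, 155), -230)) = Add(180938020, Rational(-46, 31)) = Rational(5609078574, 31)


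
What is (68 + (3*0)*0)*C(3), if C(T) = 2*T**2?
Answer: 1224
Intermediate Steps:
(68 + (3*0)*0)*C(3) = (68 + (3*0)*0)*(2*3**2) = (68 + 0*0)*(2*9) = (68 + 0)*18 = 68*18 = 1224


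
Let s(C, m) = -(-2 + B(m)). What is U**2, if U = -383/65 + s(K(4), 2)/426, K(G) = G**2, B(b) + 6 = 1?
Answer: 26472266209/766736100 ≈ 34.526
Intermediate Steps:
B(b) = -5 (B(b) = -6 + 1 = -5)
s(C, m) = 7 (s(C, m) = -(-2 - 5) = -1*(-7) = 7)
U = -162703/27690 (U = -383/65 + 7/426 = -162703/27690 ≈ -5.8759)
U**2 = (-162703/27690)**2 = 26472266209/766736100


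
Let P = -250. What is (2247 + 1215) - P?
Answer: 3712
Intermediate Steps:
(2247 + 1215) - P = (2247 + 1215) - 1*(-250) = 3462 + 250 = 3712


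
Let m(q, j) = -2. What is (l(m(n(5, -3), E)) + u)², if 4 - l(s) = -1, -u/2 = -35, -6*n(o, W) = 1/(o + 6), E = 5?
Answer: 5625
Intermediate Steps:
n(o, W) = -1/(6*(6 + o)) (n(o, W) = -1/(6*(o + 6)) = -1/(6*(6 + o)))
u = 70 (u = -2*(-35) = 70)
l(s) = 5 (l(s) = 4 - 1*(-1) = 4 + 1 = 5)
(l(m(n(5, -3), E)) + u)² = (5 + 70)² = 75² = 5625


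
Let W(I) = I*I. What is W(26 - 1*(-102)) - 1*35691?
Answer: -19307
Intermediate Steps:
W(I) = I²
W(26 - 1*(-102)) - 1*35691 = (26 - 1*(-102))² - 1*35691 = (26 + 102)² - 35691 = 128² - 35691 = 16384 - 35691 = -19307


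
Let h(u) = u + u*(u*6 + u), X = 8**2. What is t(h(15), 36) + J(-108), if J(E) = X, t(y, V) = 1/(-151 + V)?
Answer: 7359/115 ≈ 63.991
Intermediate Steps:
X = 64
h(u) = u + 7*u**2 (h(u) = u + u*(6*u + u) = u + u*(7*u) = u + 7*u**2)
J(E) = 64
t(h(15), 36) + J(-108) = 1/(-151 + 36) + 64 = 1/(-115) + 64 = -1/115 + 64 = 7359/115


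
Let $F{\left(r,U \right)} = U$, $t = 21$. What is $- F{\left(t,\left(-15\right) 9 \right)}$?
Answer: $135$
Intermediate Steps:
$- F{\left(t,\left(-15\right) 9 \right)} = - \left(-15\right) 9 = \left(-1\right) \left(-135\right) = 135$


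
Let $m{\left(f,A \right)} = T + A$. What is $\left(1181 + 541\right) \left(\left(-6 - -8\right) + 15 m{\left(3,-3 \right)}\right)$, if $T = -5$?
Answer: $-203196$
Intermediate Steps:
$m{\left(f,A \right)} = -5 + A$
$\left(1181 + 541\right) \left(\left(-6 - -8\right) + 15 m{\left(3,-3 \right)}\right) = \left(1181 + 541\right) \left(\left(-6 - -8\right) + 15 \left(-5 - 3\right)\right) = 1722 \left(\left(-6 + 8\right) + 15 \left(-8\right)\right) = 1722 \left(2 - 120\right) = 1722 \left(-118\right) = -203196$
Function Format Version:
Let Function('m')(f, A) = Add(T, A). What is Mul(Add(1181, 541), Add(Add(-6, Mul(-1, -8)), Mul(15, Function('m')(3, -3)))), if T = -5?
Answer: -203196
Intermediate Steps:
Function('m')(f, A) = Add(-5, A)
Mul(Add(1181, 541), Add(Add(-6, Mul(-1, -8)), Mul(15, Function('m')(3, -3)))) = Mul(Add(1181, 541), Add(Add(-6, Mul(-1, -8)), Mul(15, Add(-5, -3)))) = Mul(1722, Add(Add(-6, 8), Mul(15, -8))) = Mul(1722, Add(2, -120)) = Mul(1722, -118) = -203196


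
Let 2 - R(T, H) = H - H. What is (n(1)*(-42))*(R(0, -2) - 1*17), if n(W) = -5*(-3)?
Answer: 9450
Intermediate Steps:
R(T, H) = 2 (R(T, H) = 2 - (H - H) = 2 - 1*0 = 2 + 0 = 2)
n(W) = 15
(n(1)*(-42))*(R(0, -2) - 1*17) = (15*(-42))*(2 - 1*17) = -630*(2 - 17) = -630*(-15) = 9450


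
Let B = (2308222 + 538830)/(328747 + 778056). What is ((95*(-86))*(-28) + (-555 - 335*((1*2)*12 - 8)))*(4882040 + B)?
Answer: 1204133902231754340/1106803 ≈ 1.0879e+12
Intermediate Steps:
B = 2847052/1106803 ≈ 2.5723
((95*(-86))*(-28) + (-555 - 335*((1*2)*12 - 8)))*(4882040 + B) = ((95*(-86))*(-28) + (-555 - 335*((1*2)*12 - 8)))*(4882040 + 2847052/1106803) = (-8170*(-28) + (-555 - 335*(2*12 - 8)))*(5403459365172/1106803) = (228760 + (-555 - 335*(24 - 8)))*(5403459365172/1106803) = (228760 + (-555 - 335*16))*(5403459365172/1106803) = (228760 + (-555 - 5360))*(5403459365172/1106803) = (228760 - 5915)*(5403459365172/1106803) = 222845*(5403459365172/1106803) = 1204133902231754340/1106803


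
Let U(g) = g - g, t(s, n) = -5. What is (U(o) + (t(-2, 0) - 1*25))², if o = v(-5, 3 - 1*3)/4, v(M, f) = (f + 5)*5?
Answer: 900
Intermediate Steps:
v(M, f) = 25 + 5*f (v(M, f) = (5 + f)*5 = 25 + 5*f)
o = 25/4 (o = (25 + 5*(3 - 1*3))/4 = (25 + 5*(3 - 3))*(¼) = (25 + 5*0)*(¼) = (25 + 0)*(¼) = 25*(¼) = 25/4 ≈ 6.2500)
U(g) = 0
(U(o) + (t(-2, 0) - 1*25))² = (0 + (-5 - 1*25))² = (0 + (-5 - 25))² = (0 - 30)² = (-30)² = 900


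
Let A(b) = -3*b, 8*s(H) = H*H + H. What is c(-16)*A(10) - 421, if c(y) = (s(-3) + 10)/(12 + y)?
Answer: -2723/8 ≈ -340.38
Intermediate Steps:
s(H) = H/8 + H²/8 (s(H) = (H*H + H)/8 = (H² + H)/8 = (H + H²)/8 = H/8 + H²/8)
c(y) = 43/(4*(12 + y)) (c(y) = ((⅛)*(-3)*(1 - 3) + 10)/(12 + y) = ((⅛)*(-3)*(-2) + 10)/(12 + y) = (¾ + 10)/(12 + y) = 43/(4*(12 + y)))
c(-16)*A(10) - 421 = (43/(4*(12 - 16)))*(-3*10) - 421 = ((43/4)/(-4))*(-30) - 421 = ((43/4)*(-¼))*(-30) - 421 = -43/16*(-30) - 421 = 645/8 - 421 = -2723/8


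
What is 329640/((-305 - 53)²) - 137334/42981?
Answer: -286084828/459051407 ≈ -0.62321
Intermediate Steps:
329640/((-305 - 53)²) - 137334/42981 = 329640/((-358)²) - 137334*1/42981 = 329640/128164 - 45778/14327 = 329640*(1/128164) - 45778/14327 = 82410/32041 - 45778/14327 = -286084828/459051407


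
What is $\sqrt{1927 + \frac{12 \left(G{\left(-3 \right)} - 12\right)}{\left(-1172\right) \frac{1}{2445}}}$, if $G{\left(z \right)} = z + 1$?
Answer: $\frac{17 \sqrt{676537}}{293} \approx 47.723$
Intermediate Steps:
$G{\left(z \right)} = 1 + z$
$\sqrt{1927 + \frac{12 \left(G{\left(-3 \right)} - 12\right)}{\left(-1172\right) \frac{1}{2445}}} = \sqrt{1927 + \frac{12 \left(\left(1 - 3\right) - 12\right)}{\left(-1172\right) \frac{1}{2445}}} = \sqrt{1927 + \frac{12 \left(-2 - 12\right)}{\left(-1172\right) \frac{1}{2445}}} = \sqrt{1927 + \frac{12 \left(-14\right)}{- \frac{1172}{2445}}} = \sqrt{1927 - - \frac{102690}{293}} = \sqrt{1927 + \frac{102690}{293}} = \sqrt{\frac{667301}{293}} = \frac{17 \sqrt{676537}}{293}$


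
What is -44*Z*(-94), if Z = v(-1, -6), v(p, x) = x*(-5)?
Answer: 124080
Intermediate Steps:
v(p, x) = -5*x
Z = 30 (Z = -5*(-6) = 30)
-44*Z*(-94) = -44*30*(-94) = -1320*(-94) = 124080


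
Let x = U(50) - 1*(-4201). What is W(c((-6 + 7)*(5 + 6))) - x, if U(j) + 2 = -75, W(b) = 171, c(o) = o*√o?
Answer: -3953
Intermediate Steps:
c(o) = o^(3/2)
U(j) = -77 (U(j) = -2 - 75 = -77)
x = 4124 (x = -77 - 1*(-4201) = -77 + 4201 = 4124)
W(c((-6 + 7)*(5 + 6))) - x = 171 - 1*4124 = 171 - 4124 = -3953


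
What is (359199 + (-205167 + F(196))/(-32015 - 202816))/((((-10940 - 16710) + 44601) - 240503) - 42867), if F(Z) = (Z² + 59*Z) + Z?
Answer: -84351215360/62563440189 ≈ -1.3483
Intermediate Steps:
F(Z) = Z² + 60*Z
(359199 + (-205167 + F(196))/(-32015 - 202816))/((((-10940 - 16710) + 44601) - 240503) - 42867) = (359199 + (-205167 + 196*(60 + 196))/(-32015 - 202816))/((((-10940 - 16710) + 44601) - 240503) - 42867) = (359199 + (-205167 + 196*256)/(-234831))/(((-27650 + 44601) - 240503) - 42867) = (359199 + (-205167 + 50176)*(-1/234831))/((16951 - 240503) - 42867) = (359199 - 154991*(-1/234831))/(-223552 - 42867) = (359199 + 154991/234831)/(-266419) = (84351215360/234831)*(-1/266419) = -84351215360/62563440189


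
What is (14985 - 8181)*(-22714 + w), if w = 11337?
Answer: -77409108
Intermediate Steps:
(14985 - 8181)*(-22714 + w) = (14985 - 8181)*(-22714 + 11337) = 6804*(-11377) = -77409108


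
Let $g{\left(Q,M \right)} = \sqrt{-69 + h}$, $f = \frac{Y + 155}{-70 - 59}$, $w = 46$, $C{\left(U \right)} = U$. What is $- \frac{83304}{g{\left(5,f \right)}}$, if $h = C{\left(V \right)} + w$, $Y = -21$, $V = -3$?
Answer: $3204 i \sqrt{26} \approx 16337.0 i$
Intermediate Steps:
$h = 43$ ($h = -3 + 46 = 43$)
$f = - \frac{134}{129}$ ($f = \frac{-21 + 155}{-70 - 59} = \frac{134}{-129} = 134 \left(- \frac{1}{129}\right) = - \frac{134}{129} \approx -1.0388$)
$g{\left(Q,M \right)} = i \sqrt{26}$ ($g{\left(Q,M \right)} = \sqrt{-69 + 43} = \sqrt{-26} = i \sqrt{26}$)
$- \frac{83304}{g{\left(5,f \right)}} = - \frac{83304}{i \sqrt{26}} = - 83304 \left(- \frac{i \sqrt{26}}{26}\right) = 3204 i \sqrt{26}$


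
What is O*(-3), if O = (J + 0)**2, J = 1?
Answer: -3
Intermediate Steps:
O = 1 (O = (1 + 0)**2 = 1**2 = 1)
O*(-3) = 1*(-3) = -3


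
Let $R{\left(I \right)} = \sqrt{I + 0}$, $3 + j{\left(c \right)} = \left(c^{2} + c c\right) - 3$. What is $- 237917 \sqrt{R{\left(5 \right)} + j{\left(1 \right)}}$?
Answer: $- 237917 i \sqrt{4 - \sqrt{5}} \approx - 3.1599 \cdot 10^{5} i$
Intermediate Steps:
$j{\left(c \right)} = -6 + 2 c^{2}$ ($j{\left(c \right)} = -3 - \left(3 - c^{2} - c c\right) = -3 + \left(\left(c^{2} + c^{2}\right) - 3\right) = -3 + \left(2 c^{2} - 3\right) = -3 + \left(-3 + 2 c^{2}\right) = -6 + 2 c^{2}$)
$R{\left(I \right)} = \sqrt{I}$
$- 237917 \sqrt{R{\left(5 \right)} + j{\left(1 \right)}} = - 237917 \sqrt{\sqrt{5} - \left(6 - 2 \cdot 1^{2}\right)} = - 237917 \sqrt{\sqrt{5} + \left(-6 + 2 \cdot 1\right)} = - 237917 \sqrt{\sqrt{5} + \left(-6 + 2\right)} = - 237917 \sqrt{\sqrt{5} - 4} = - 237917 \sqrt{-4 + \sqrt{5}}$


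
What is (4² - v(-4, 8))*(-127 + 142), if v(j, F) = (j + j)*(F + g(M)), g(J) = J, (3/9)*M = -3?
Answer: 120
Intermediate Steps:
M = -9 (M = 3*(-3) = -9)
v(j, F) = 2*j*(-9 + F) (v(j, F) = (j + j)*(F - 9) = (2*j)*(-9 + F) = 2*j*(-9 + F))
(4² - v(-4, 8))*(-127 + 142) = (4² - 2*(-4)*(-9 + 8))*(-127 + 142) = (16 - 2*(-4)*(-1))*15 = (16 - 1*8)*15 = (16 - 8)*15 = 8*15 = 120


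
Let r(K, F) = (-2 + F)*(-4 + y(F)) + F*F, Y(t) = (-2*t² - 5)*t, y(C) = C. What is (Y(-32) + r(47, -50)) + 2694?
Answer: 73698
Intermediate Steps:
Y(t) = t*(-5 - 2*t²) (Y(t) = (-5 - 2*t²)*t = t*(-5 - 2*t²))
r(K, F) = F² + (-4 + F)*(-2 + F) (r(K, F) = (-2 + F)*(-4 + F) + F*F = (-4 + F)*(-2 + F) + F² = F² + (-4 + F)*(-2 + F))
(Y(-32) + r(47, -50)) + 2694 = (-1*(-32)*(5 + 2*(-32)²) + (8 - 6*(-50) + 2*(-50)²)) + 2694 = (-1*(-32)*(5 + 2*1024) + (8 + 300 + 2*2500)) + 2694 = (-1*(-32)*(5 + 2048) + (8 + 300 + 5000)) + 2694 = (-1*(-32)*2053 + 5308) + 2694 = (65696 + 5308) + 2694 = 71004 + 2694 = 73698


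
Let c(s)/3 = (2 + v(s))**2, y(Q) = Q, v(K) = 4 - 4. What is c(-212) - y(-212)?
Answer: 224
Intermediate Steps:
v(K) = 0
c(s) = 12 (c(s) = 3*(2 + 0)**2 = 3*2**2 = 3*4 = 12)
c(-212) - y(-212) = 12 - 1*(-212) = 12 + 212 = 224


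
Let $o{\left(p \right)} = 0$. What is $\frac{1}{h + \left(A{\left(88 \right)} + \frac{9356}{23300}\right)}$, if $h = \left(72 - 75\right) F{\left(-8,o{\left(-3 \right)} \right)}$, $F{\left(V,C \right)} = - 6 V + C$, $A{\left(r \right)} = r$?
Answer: $- \frac{5825}{323861} \approx -0.017986$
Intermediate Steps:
$F{\left(V,C \right)} = C - 6 V$
$h = -144$ ($h = \left(72 - 75\right) \left(0 - -48\right) = \left(72 - 75\right) \left(0 + 48\right) = \left(-3\right) 48 = -144$)
$\frac{1}{h + \left(A{\left(88 \right)} + \frac{9356}{23300}\right)} = \frac{1}{-144 + \left(88 + \frac{9356}{23300}\right)} = \frac{1}{-144 + \left(88 + 9356 \cdot \frac{1}{23300}\right)} = \frac{1}{-144 + \left(88 + \frac{2339}{5825}\right)} = \frac{1}{-144 + \frac{514939}{5825}} = \frac{1}{- \frac{323861}{5825}} = - \frac{5825}{323861}$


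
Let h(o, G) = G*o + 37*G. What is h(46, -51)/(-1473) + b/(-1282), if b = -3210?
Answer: 1692506/314731 ≈ 5.3776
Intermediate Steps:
h(o, G) = 37*G + G*o
h(46, -51)/(-1473) + b/(-1282) = -51*(37 + 46)/(-1473) - 3210/(-1282) = -51*83*(-1/1473) - 3210*(-1/1282) = -4233*(-1/1473) + 1605/641 = 1411/491 + 1605/641 = 1692506/314731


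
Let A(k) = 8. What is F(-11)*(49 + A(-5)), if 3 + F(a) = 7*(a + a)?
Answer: -8949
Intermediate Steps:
F(a) = -3 + 14*a (F(a) = -3 + 7*(a + a) = -3 + 7*(2*a) = -3 + 14*a)
F(-11)*(49 + A(-5)) = (-3 + 14*(-11))*(49 + 8) = (-3 - 154)*57 = -157*57 = -8949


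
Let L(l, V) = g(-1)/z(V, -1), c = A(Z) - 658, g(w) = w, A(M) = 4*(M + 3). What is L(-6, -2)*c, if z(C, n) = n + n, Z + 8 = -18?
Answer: -375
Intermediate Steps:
Z = -26 (Z = -8 - 18 = -26)
A(M) = 12 + 4*M (A(M) = 4*(3 + M) = 12 + 4*M)
z(C, n) = 2*n
c = -750 (c = (12 + 4*(-26)) - 658 = (12 - 104) - 658 = -92 - 658 = -750)
L(l, V) = ½ (L(l, V) = -1/(2*(-1)) = -1/(-2) = -1*(-½) = ½)
L(-6, -2)*c = (½)*(-750) = -375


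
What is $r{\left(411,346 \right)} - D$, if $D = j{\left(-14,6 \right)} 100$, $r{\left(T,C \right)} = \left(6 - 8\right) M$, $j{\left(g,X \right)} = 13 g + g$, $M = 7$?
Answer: $19586$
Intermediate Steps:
$j{\left(g,X \right)} = 14 g$
$r{\left(T,C \right)} = -14$ ($r{\left(T,C \right)} = \left(6 - 8\right) 7 = \left(-2\right) 7 = -14$)
$D = -19600$ ($D = 14 \left(-14\right) 100 = \left(-196\right) 100 = -19600$)
$r{\left(411,346 \right)} - D = -14 - -19600 = -14 + 19600 = 19586$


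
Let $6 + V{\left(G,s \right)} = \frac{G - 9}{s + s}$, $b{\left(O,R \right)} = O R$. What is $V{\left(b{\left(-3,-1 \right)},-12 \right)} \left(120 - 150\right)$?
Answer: $\frac{345}{2} \approx 172.5$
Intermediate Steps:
$V{\left(G,s \right)} = -6 + \frac{-9 + G}{2 s}$ ($V{\left(G,s \right)} = -6 + \frac{G - 9}{s + s} = -6 + \frac{-9 + G}{2 s}$)
$V{\left(b{\left(-3,-1 \right)},-12 \right)} \left(120 - 150\right) = \frac{-9 - -3 - -144}{2 \left(-12\right)} \left(120 - 150\right) = \frac{1}{2} \left(- \frac{1}{12}\right) \left(-9 + 3 + 144\right) \left(-30\right) = \frac{1}{2} \left(- \frac{1}{12}\right) 138 \left(-30\right) = \left(- \frac{23}{4}\right) \left(-30\right) = \frac{345}{2}$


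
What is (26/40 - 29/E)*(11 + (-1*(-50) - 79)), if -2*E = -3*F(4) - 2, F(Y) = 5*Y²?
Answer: -8937/1210 ≈ -7.3859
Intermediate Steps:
E = 121 (E = -(-15*4² - 2)/2 = -(-15*16 - 2)/2 = -(-3*80 - 2)/2 = -(-240 - 2)/2 = -½*(-242) = 121)
(26/40 - 29/E)*(11 + (-1*(-50) - 79)) = (26/40 - 29/121)*(11 + (-1*(-50) - 79)) = (26*(1/40) - 29*1/121)*(11 + (50 - 79)) = (13/20 - 29/121)*(11 - 29) = (993/2420)*(-18) = -8937/1210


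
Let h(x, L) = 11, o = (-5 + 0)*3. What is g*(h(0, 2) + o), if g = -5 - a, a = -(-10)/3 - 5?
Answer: 40/3 ≈ 13.333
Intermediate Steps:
o = -15 (o = -5*3 = -15)
a = -5/3 (a = -(-10)/3 - 5 = -5*(-2/3) - 5 = 10/3 - 5 = -5/3 ≈ -1.6667)
g = -10/3 (g = -5 - 1*(-5/3) = -5 + 5/3 = -10/3 ≈ -3.3333)
g*(h(0, 2) + o) = -10*(11 - 15)/3 = -10/3*(-4) = 40/3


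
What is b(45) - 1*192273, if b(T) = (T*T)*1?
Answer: -190248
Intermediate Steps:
b(T) = T**2 (b(T) = T**2*1 = T**2)
b(45) - 1*192273 = 45**2 - 1*192273 = 2025 - 192273 = -190248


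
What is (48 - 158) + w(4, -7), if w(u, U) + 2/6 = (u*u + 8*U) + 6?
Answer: -433/3 ≈ -144.33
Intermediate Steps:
w(u, U) = 17/3 + u² + 8*U (w(u, U) = -⅓ + ((u*u + 8*U) + 6) = -⅓ + ((u² + 8*U) + 6) = -⅓ + (6 + u² + 8*U) = 17/3 + u² + 8*U)
(48 - 158) + w(4, -7) = (48 - 158) + (17/3 + 4² + 8*(-7)) = -110 + (17/3 + 16 - 56) = -110 - 103/3 = -433/3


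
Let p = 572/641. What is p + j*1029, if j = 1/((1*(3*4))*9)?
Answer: 240455/23076 ≈ 10.420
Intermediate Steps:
p = 572/641 (p = 572*(1/641) = 572/641 ≈ 0.89236)
j = 1/108 (j = 1/((1*12)*9) = 1/(12*9) = 1/108 ≈ 0.0092593)
p + j*1029 = 572/641 + (1/108)*1029 = 572/641 + 343/36 = 240455/23076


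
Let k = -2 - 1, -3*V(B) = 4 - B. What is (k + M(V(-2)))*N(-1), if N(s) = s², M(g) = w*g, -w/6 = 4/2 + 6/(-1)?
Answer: -51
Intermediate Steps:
V(B) = -4/3 + B/3 (V(B) = -(4 - B)/3 = -4/3 + B/3)
w = 24 (w = -6*(4/2 + 6/(-1)) = -6*(4*(½) + 6*(-1)) = -6*(2 - 6) = -6*(-4) = 24)
M(g) = 24*g
k = -3
(k + M(V(-2)))*N(-1) = (-3 + 24*(-4/3 + (⅓)*(-2)))*(-1)² = (-3 + 24*(-4/3 - ⅔))*1 = (-3 + 24*(-2))*1 = (-3 - 48)*1 = -51*1 = -51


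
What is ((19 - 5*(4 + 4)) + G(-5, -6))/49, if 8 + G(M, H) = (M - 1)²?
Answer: ⅐ ≈ 0.14286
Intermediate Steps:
G(M, H) = -8 + (-1 + M)² (G(M, H) = -8 + (M - 1)² = -8 + (-1 + M)²)
((19 - 5*(4 + 4)) + G(-5, -6))/49 = ((19 - 5*(4 + 4)) + (-8 + (-1 - 5)²))/49 = ((19 - 5*8) + (-8 + (-6)²))/49 = ((19 - 40) + (-8 + 36))/49 = (-21 + 28)/49 = (1/49)*7 = ⅐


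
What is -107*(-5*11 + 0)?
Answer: 5885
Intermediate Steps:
-107*(-5*11 + 0) = -107*(-55 + 0) = -107*(-55) = 5885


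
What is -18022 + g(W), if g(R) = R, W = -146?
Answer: -18168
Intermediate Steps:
-18022 + g(W) = -18022 - 146 = -18168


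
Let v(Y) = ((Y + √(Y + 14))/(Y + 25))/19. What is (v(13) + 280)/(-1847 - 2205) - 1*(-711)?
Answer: 2079859611/2925544 - 3*√3/2925544 ≈ 710.93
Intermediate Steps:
v(Y) = (Y + √(14 + Y))/(19*(25 + Y)) (v(Y) = ((Y + √(14 + Y))/(25 + Y))*(1/19) = (Y + √(14 + Y))/(19*(25 + Y)))
(v(13) + 280)/(-1847 - 2205) - 1*(-711) = ((13 + √(14 + 13))/(19*(25 + 13)) + 280)/(-1847 - 2205) - 1*(-711) = ((1/19)*(13 + √27)/38 + 280)/(-4052) + 711 = ((1/19)*(1/38)*(13 + 3*√3) + 280)*(-1/4052) + 711 = ((13/722 + 3*√3/722) + 280)*(-1/4052) + 711 = (202173/722 + 3*√3/722)*(-1/4052) + 711 = (-202173/2925544 - 3*√3/2925544) + 711 = 2079859611/2925544 - 3*√3/2925544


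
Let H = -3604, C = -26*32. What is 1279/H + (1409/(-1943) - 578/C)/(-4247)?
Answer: -1097615343819/3092952021536 ≈ -0.35488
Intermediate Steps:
C = -832
1279/H + (1409/(-1943) - 578/C)/(-4247) = 1279/(-3604) + (1409/(-1943) - 578/(-832))/(-4247) = 1279*(-1/3604) + (1409*(-1/1943) - 578*(-1/832))*(-1/4247) = -1279/3604 + (-1409/1943 + 289/416)*(-1/4247) = -1279/3604 - 24617/808288*(-1/4247) = -1279/3604 + 24617/3432799136 = -1097615343819/3092952021536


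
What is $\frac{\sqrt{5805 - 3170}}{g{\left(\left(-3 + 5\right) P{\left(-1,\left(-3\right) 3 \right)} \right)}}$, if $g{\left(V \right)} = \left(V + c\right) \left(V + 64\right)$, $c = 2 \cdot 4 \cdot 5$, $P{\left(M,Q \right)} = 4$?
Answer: $\frac{\sqrt{2635}}{3456} \approx 0.014853$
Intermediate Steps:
$c = 40$ ($c = 8 \cdot 5 = 40$)
$g{\left(V \right)} = \left(40 + V\right) \left(64 + V\right)$ ($g{\left(V \right)} = \left(V + 40\right) \left(V + 64\right) = \left(40 + V\right) \left(64 + V\right)$)
$\frac{\sqrt{5805 - 3170}}{g{\left(\left(-3 + 5\right) P{\left(-1,\left(-3\right) 3 \right)} \right)}} = \frac{\sqrt{5805 - 3170}}{2560 + \left(\left(-3 + 5\right) 4\right)^{2} + 104 \left(-3 + 5\right) 4} = \frac{\sqrt{2635}}{2560 + \left(2 \cdot 4\right)^{2} + 104 \cdot 2 \cdot 4} = \frac{\sqrt{2635}}{2560 + 8^{2} + 104 \cdot 8} = \frac{\sqrt{2635}}{2560 + 64 + 832} = \frac{\sqrt{2635}}{3456}$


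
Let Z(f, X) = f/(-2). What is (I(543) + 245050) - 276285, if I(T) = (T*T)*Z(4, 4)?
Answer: -620933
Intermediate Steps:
Z(f, X) = -f/2 (Z(f, X) = f*(-½) = -f/2)
I(T) = -2*T² (I(T) = (T*T)*(-½*4) = T²*(-2) = -2*T²)
(I(543) + 245050) - 276285 = (-2*543² + 245050) - 276285 = (-2*294849 + 245050) - 276285 = (-589698 + 245050) - 276285 = -344648 - 276285 = -620933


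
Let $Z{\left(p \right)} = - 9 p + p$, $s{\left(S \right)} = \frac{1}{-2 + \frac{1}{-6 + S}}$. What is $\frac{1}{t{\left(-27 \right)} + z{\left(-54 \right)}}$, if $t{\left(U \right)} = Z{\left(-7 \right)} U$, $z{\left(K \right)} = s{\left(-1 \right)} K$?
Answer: $- \frac{5}{7434} \approx -0.00067259$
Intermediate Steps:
$Z{\left(p \right)} = - 8 p$
$z{\left(K \right)} = - \frac{7 K}{15}$ ($z{\left(K \right)} = \frac{6 - -1}{-13 + 2 \left(-1\right)} K = \frac{6 + 1}{-13 - 2} K = \frac{1}{-15} \cdot 7 K = \left(- \frac{1}{15}\right) 7 K = - \frac{7 K}{15}$)
$t{\left(U \right)} = 56 U$ ($t{\left(U \right)} = \left(-8\right) \left(-7\right) U = 56 U$)
$\frac{1}{t{\left(-27 \right)} + z{\left(-54 \right)}} = \frac{1}{56 \left(-27\right) - - \frac{126}{5}} = \frac{1}{-1512 + \frac{126}{5}} = \frac{1}{- \frac{7434}{5}} = - \frac{5}{7434}$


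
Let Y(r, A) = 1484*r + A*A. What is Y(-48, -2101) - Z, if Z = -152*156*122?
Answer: 7235833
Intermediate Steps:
Z = -2892864 (Z = -23712*122 = -2892864)
Y(r, A) = A² + 1484*r (Y(r, A) = 1484*r + A² = A² + 1484*r)
Y(-48, -2101) - Z = ((-2101)² + 1484*(-48)) - 1*(-2892864) = (4414201 - 71232) + 2892864 = 4342969 + 2892864 = 7235833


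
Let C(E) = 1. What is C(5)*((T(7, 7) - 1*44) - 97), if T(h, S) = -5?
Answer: -146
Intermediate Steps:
C(5)*((T(7, 7) - 1*44) - 97) = 1*((-5 - 1*44) - 97) = 1*((-5 - 44) - 97) = 1*(-49 - 97) = 1*(-146) = -146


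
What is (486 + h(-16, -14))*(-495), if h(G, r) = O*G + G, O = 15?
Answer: -113850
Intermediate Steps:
h(G, r) = 16*G (h(G, r) = 15*G + G = 16*G)
(486 + h(-16, -14))*(-495) = (486 + 16*(-16))*(-495) = (486 - 256)*(-495) = 230*(-495) = -113850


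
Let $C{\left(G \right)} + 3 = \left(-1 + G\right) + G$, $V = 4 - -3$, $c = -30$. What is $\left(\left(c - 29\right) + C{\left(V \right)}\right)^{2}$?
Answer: $2401$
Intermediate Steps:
$V = 7$ ($V = 4 + 3 = 7$)
$C{\left(G \right)} = -4 + 2 G$ ($C{\left(G \right)} = -3 + \left(\left(-1 + G\right) + G\right) = -3 + \left(-1 + 2 G\right) = -4 + 2 G$)
$\left(\left(c - 29\right) + C{\left(V \right)}\right)^{2} = \left(\left(-30 - 29\right) + \left(-4 + 2 \cdot 7\right)\right)^{2} = \left(-59 + \left(-4 + 14\right)\right)^{2} = \left(-59 + 10\right)^{2} = \left(-49\right)^{2} = 2401$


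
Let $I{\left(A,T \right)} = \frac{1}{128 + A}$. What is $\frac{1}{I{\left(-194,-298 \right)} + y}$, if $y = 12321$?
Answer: $\frac{66}{813185} \approx 8.1162 \cdot 10^{-5}$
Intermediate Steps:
$\frac{1}{I{\left(-194,-298 \right)} + y} = \frac{1}{\frac{1}{128 - 194} + 12321} = \frac{1}{\frac{1}{-66} + 12321} = \frac{1}{- \frac{1}{66} + 12321} = \frac{1}{\frac{813185}{66}} = \frac{66}{813185}$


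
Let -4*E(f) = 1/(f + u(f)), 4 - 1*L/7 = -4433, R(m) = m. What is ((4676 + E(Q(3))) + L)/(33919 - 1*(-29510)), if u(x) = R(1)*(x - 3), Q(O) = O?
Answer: 428819/761148 ≈ 0.56338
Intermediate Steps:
L = 31059 (L = 28 - 7*(-4433) = 28 + 31031 = 31059)
u(x) = -3 + x (u(x) = 1*(x - 3) = 1*(-3 + x) = -3 + x)
E(f) = -1/(4*(-3 + 2*f)) (E(f) = -1/(4*(f + (-3 + f))) = -1/(4*(-3 + 2*f)))
((4676 + E(Q(3))) + L)/(33919 - 1*(-29510)) = ((4676 - 1/(-12 + 8*3)) + 31059)/(33919 - 1*(-29510)) = ((4676 - 1/(-12 + 24)) + 31059)/(33919 + 29510) = ((4676 - 1/12) + 31059)/63429 = ((4676 - 1*1/12) + 31059)*(1/63429) = ((4676 - 1/12) + 31059)*(1/63429) = (56111/12 + 31059)*(1/63429) = (428819/12)*(1/63429) = 428819/761148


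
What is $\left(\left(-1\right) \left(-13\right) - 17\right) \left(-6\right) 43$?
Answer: $1032$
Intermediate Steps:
$\left(\left(-1\right) \left(-13\right) - 17\right) \left(-6\right) 43 = \left(13 - 17\right) \left(-6\right) 43 = \left(-4\right) \left(-6\right) 43 = 24 \cdot 43 = 1032$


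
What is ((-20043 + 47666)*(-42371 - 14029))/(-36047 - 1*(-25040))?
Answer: 519312400/3669 ≈ 1.4154e+5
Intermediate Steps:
((-20043 + 47666)*(-42371 - 14029))/(-36047 - 1*(-25040)) = (27623*(-56400))/(-36047 + 25040) = -1557937200/(-11007) = -1557937200*(-1/11007) = 519312400/3669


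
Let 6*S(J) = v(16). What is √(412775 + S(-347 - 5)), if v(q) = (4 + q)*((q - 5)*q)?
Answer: √3720255/3 ≈ 642.93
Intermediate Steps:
v(q) = q*(-5 + q)*(4 + q) (v(q) = (4 + q)*((-5 + q)*q) = (4 + q)*(q*(-5 + q)) = q*(-5 + q)*(4 + q))
S(J) = 1760/3 (S(J) = (16*(-20 + 16² - 1*16))/6 = (16*(-20 + 256 - 16))/6 = (16*220)/6 = (⅙)*3520 = 1760/3)
√(412775 + S(-347 - 5)) = √(412775 + 1760/3) = √(1240085/3) = √3720255/3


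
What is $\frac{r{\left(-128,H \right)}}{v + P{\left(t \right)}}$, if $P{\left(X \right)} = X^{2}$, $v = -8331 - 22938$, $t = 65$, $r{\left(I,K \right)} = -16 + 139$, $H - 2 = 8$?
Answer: $- \frac{123}{27044} \approx -0.0045481$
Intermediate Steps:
$H = 10$ ($H = 2 + 8 = 10$)
$r{\left(I,K \right)} = 123$
$v = -31269$ ($v = -8331 - 22938 = -31269$)
$\frac{r{\left(-128,H \right)}}{v + P{\left(t \right)}} = \frac{123}{-31269 + 65^{2}} = \frac{123}{-31269 + 4225} = \frac{123}{-27044} = 123 \left(- \frac{1}{27044}\right) = - \frac{123}{27044}$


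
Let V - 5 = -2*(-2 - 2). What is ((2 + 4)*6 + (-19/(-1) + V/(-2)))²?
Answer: 9409/4 ≈ 2352.3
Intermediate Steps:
V = 13 (V = 5 - 2*(-2 - 2) = 5 - 2*(-4) = 5 + 8 = 13)
((2 + 4)*6 + (-19/(-1) + V/(-2)))² = ((2 + 4)*6 + (-19/(-1) + 13/(-2)))² = (6*6 + (-19*(-1) + 13*(-½)))² = (36 + (19 - 13/2))² = (36 + 25/2)² = (97/2)² = 9409/4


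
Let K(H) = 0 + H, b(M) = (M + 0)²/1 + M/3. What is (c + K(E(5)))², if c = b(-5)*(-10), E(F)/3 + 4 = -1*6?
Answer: 624100/9 ≈ 69345.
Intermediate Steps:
E(F) = -30 (E(F) = -12 + 3*(-1*6) = -12 + 3*(-6) = -12 - 18 = -30)
b(M) = M² + M/3 (b(M) = M²*1 + M*(⅓) = M² + M/3)
K(H) = H
c = -700/3 (c = -5*(⅓ - 5)*(-10) = -5*(-14/3)*(-10) = (70/3)*(-10) = -700/3 ≈ -233.33)
(c + K(E(5)))² = (-700/3 - 30)² = (-790/3)² = 624100/9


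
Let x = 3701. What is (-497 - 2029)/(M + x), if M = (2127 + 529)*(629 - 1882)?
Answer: 842/1108089 ≈ 0.00075987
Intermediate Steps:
M = -3327968 (M = 2656*(-1253) = -3327968)
(-497 - 2029)/(M + x) = (-497 - 2029)/(-3327968 + 3701) = -2526/(-3324267) = -2526*(-1/3324267) = 842/1108089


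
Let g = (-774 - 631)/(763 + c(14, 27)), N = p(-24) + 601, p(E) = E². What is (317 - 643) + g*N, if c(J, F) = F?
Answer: -382245/158 ≈ -2419.3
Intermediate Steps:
N = 1177 (N = (-24)² + 601 = 576 + 601 = 1177)
g = -281/158 (g = (-774 - 631)/(763 + 27) = -1405/790 = -1405*1/790 = -281/158 ≈ -1.7785)
(317 - 643) + g*N = (317 - 643) - 281/158*1177 = -326 - 330737/158 = -382245/158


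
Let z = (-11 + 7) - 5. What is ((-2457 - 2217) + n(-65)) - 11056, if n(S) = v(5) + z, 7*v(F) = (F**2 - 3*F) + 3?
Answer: -110160/7 ≈ -15737.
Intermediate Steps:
v(F) = 3/7 - 3*F/7 + F**2/7 (v(F) = ((F**2 - 3*F) + 3)/7 = (3 + F**2 - 3*F)/7 = 3/7 - 3*F/7 + F**2/7)
z = -9 (z = -4 - 5 = -9)
n(S) = -50/7 (n(S) = (3/7 - 3/7*5 + (1/7)*5**2) - 9 = (3/7 - 15/7 + (1/7)*25) - 9 = (3/7 - 15/7 + 25/7) - 9 = 13/7 - 9 = -50/7)
((-2457 - 2217) + n(-65)) - 11056 = ((-2457 - 2217) - 50/7) - 11056 = (-4674 - 50/7) - 11056 = -32768/7 - 11056 = -110160/7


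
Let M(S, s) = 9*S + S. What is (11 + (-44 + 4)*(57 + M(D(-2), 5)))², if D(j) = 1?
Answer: 7123561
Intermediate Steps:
M(S, s) = 10*S
(11 + (-44 + 4)*(57 + M(D(-2), 5)))² = (11 + (-44 + 4)*(57 + 10*1))² = (11 - 40*(57 + 10))² = (11 - 40*67)² = (11 - 2680)² = (-2669)² = 7123561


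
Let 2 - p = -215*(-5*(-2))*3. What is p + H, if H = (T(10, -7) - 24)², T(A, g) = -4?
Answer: 7236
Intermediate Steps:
p = 6452 (p = 2 - (-215)*-5*(-2)*3 = 2 - (-215)*10*3 = 2 - (-215)*30 = 2 - 1*(-6450) = 2 + 6450 = 6452)
H = 784 (H = (-4 - 24)² = (-28)² = 784)
p + H = 6452 + 784 = 7236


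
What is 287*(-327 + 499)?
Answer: 49364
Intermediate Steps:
287*(-327 + 499) = 287*172 = 49364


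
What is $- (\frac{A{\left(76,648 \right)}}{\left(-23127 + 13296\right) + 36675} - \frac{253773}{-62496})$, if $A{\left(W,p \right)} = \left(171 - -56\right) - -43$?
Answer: $- \frac{63232929}{15533728} \approx -4.0707$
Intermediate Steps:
$A{\left(W,p \right)} = 270$ ($A{\left(W,p \right)} = \left(171 + 56\right) + 43 = 227 + 43 = 270$)
$- (\frac{A{\left(76,648 \right)}}{\left(-23127 + 13296\right) + 36675} - \frac{253773}{-62496}) = - (\frac{270}{\left(-23127 + 13296\right) + 36675} - \frac{253773}{-62496}) = - (\frac{270}{-9831 + 36675} - - \frac{28197}{6944}) = - (\frac{270}{26844} + \frac{28197}{6944}) = - (270 \cdot \frac{1}{26844} + \frac{28197}{6944}) = - (\frac{45}{4474} + \frac{28197}{6944}) = \left(-1\right) \frac{63232929}{15533728} = - \frac{63232929}{15533728}$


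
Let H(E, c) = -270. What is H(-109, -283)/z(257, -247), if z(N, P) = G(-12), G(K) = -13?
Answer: 270/13 ≈ 20.769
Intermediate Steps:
z(N, P) = -13
H(-109, -283)/z(257, -247) = -270/(-13) = -270*(-1/13) = 270/13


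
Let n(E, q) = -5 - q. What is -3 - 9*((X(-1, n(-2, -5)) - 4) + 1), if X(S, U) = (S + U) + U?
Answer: 33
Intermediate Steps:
X(S, U) = S + 2*U
-3 - 9*((X(-1, n(-2, -5)) - 4) + 1) = -3 - 9*(((-1 + 2*(-5 - 1*(-5))) - 4) + 1) = -3 - 9*(((-1 + 2*(-5 + 5)) - 4) + 1) = -3 - 9*(((-1 + 2*0) - 4) + 1) = -3 - 9*(((-1 + 0) - 4) + 1) = -3 - 9*((-1 - 4) + 1) = -3 - 9*(-5 + 1) = -3 - 9*(-4) = -3 + 36 = 33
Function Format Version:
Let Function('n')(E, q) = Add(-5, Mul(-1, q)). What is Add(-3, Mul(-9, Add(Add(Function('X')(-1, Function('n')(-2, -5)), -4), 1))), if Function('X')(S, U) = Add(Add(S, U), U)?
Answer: 33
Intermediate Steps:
Function('X')(S, U) = Add(S, Mul(2, U))
Add(-3, Mul(-9, Add(Add(Function('X')(-1, Function('n')(-2, -5)), -4), 1))) = Add(-3, Mul(-9, Add(Add(Add(-1, Mul(2, Add(-5, Mul(-1, -5)))), -4), 1))) = Add(-3, Mul(-9, Add(Add(Add(-1, Mul(2, Add(-5, 5))), -4), 1))) = Add(-3, Mul(-9, Add(Add(Add(-1, Mul(2, 0)), -4), 1))) = Add(-3, Mul(-9, Add(Add(Add(-1, 0), -4), 1))) = Add(-3, Mul(-9, Add(Add(-1, -4), 1))) = Add(-3, Mul(-9, Add(-5, 1))) = Add(-3, Mul(-9, -4)) = Add(-3, 36) = 33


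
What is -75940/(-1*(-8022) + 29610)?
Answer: -18985/9408 ≈ -2.0180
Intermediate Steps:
-75940/(-1*(-8022) + 29610) = -75940/(8022 + 29610) = -75940/37632 = -75940*1/37632 = -18985/9408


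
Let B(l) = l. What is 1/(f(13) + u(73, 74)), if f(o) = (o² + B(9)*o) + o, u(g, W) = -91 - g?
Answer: 1/135 ≈ 0.0074074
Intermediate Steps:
f(o) = o² + 10*o (f(o) = (o² + 9*o) + o = o² + 10*o)
1/(f(13) + u(73, 74)) = 1/(13*(10 + 13) + (-91 - 1*73)) = 1/(13*23 + (-91 - 73)) = 1/(299 - 164) = 1/135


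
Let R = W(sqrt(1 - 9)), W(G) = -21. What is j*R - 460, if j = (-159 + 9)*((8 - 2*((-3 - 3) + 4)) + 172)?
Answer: 579140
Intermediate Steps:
R = -21
j = -27600 (j = -150*((8 - 2*(-6 + 4)) + 172) = -150*((8 - 2*(-2)) + 172) = -150*((8 + 4) + 172) = -150*(12 + 172) = -150*184 = -27600)
j*R - 460 = -27600*(-21) - 460 = 579600 - 460 = 579140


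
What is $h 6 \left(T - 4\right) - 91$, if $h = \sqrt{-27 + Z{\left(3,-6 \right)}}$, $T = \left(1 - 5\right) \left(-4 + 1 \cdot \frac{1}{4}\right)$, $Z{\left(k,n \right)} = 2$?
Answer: $-91 + 330 i \approx -91.0 + 330.0 i$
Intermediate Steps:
$T = 15$ ($T = - 4 \left(-4 + 1 \cdot \frac{1}{4}\right) = - 4 \left(-4 + \frac{1}{4}\right) = \left(-4\right) \left(- \frac{15}{4}\right) = 15$)
$h = 5 i$ ($h = \sqrt{-27 + 2} = \sqrt{-25} = 5 i \approx 5.0 i$)
$h 6 \left(T - 4\right) - 91 = 5 i 6 \left(15 - 4\right) - 91 = 5 i 6 \cdot 11 - 91 = 5 i 66 - 91 = 330 i - 91 = -91 + 330 i$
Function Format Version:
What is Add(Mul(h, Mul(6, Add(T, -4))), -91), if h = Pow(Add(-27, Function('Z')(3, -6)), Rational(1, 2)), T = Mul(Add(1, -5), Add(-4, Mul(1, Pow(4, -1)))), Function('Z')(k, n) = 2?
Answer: Add(-91, Mul(330, I)) ≈ Add(-91.000, Mul(330.00, I))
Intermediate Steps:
T = 15 (T = Mul(-4, Add(-4, Mul(1, Rational(1, 4)))) = Mul(-4, Add(-4, Rational(1, 4))) = Mul(-4, Rational(-15, 4)) = 15)
h = Mul(5, I) (h = Pow(Add(-27, 2), Rational(1, 2)) = Pow(-25, Rational(1, 2)) = Mul(5, I) ≈ Mul(5.0000, I))
Add(Mul(h, Mul(6, Add(T, -4))), -91) = Add(Mul(Mul(5, I), Mul(6, Add(15, -4))), -91) = Add(Mul(Mul(5, I), Mul(6, 11)), -91) = Add(Mul(Mul(5, I), 66), -91) = Add(Mul(330, I), -91) = Add(-91, Mul(330, I))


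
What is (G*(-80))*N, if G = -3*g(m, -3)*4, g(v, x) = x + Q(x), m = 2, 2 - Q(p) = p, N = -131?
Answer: -251520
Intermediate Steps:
Q(p) = 2 - p
g(v, x) = 2 (g(v, x) = x + (2 - x) = 2)
G = -24 (G = -3*2*4 = -6*4 = -1*24 = -24)
(G*(-80))*N = -24*(-80)*(-131) = 1920*(-131) = -251520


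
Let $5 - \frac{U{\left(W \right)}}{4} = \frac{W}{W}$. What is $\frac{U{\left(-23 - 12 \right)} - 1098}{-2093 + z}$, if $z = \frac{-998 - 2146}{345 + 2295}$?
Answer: $\frac{119020}{230361} \approx 0.51667$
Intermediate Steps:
$U{\left(W \right)} = 16$ ($U{\left(W \right)} = 20 - 4 \frac{W}{W} = 20 - 4 = 16$)
$z = - \frac{131}{110}$ ($z = - \frac{3144}{2640} = \left(-3144\right) \frac{1}{2640} = - \frac{131}{110} \approx -1.1909$)
$\frac{U{\left(-23 - 12 \right)} - 1098}{-2093 + z} = \frac{16 - 1098}{-2093 - \frac{131}{110}} = - \frac{1082}{- \frac{230361}{110}} = \left(-1082\right) \left(- \frac{110}{230361}\right) = \frac{119020}{230361}$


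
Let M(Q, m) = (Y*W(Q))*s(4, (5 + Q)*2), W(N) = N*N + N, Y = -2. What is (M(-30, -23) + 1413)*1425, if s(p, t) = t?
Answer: 125988525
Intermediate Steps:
W(N) = N + N² (W(N) = N² + N = N + N²)
M(Q, m) = -2*Q*(1 + Q)*(10 + 2*Q) (M(Q, m) = (-2*Q*(1 + Q))*((5 + Q)*2) = (-2*Q*(1 + Q))*(10 + 2*Q) = -2*Q*(1 + Q)*(10 + 2*Q))
(M(-30, -23) + 1413)*1425 = (-4*(-30)*(1 - 30)*(5 - 30) + 1413)*1425 = (-4*(-30)*(-29)*(-25) + 1413)*1425 = (87000 + 1413)*1425 = 88413*1425 = 125988525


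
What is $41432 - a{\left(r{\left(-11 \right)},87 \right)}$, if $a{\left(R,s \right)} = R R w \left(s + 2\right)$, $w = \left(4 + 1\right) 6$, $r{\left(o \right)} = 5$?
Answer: $-25318$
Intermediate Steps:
$w = 30$ ($w = 5 \cdot 6 = 30$)
$a{\left(R,s \right)} = 30 R^{2} \left(2 + s\right)$ ($a{\left(R,s \right)} = R R 30 \left(s + 2\right) = R^{2} \cdot 30 \left(2 + s\right) = 30 R^{2} \left(2 + s\right)$)
$41432 - a{\left(r{\left(-11 \right)},87 \right)} = 41432 - 30 \cdot 5^{2} \left(2 + 87\right) = 41432 - 30 \cdot 25 \cdot 89 = 41432 - 66750 = -25318$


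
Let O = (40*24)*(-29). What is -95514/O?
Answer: 15919/4640 ≈ 3.4308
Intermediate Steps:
O = -27840 (O = 960*(-29) = -27840)
-95514/O = -95514/(-27840) = -95514*(-1/27840) = 15919/4640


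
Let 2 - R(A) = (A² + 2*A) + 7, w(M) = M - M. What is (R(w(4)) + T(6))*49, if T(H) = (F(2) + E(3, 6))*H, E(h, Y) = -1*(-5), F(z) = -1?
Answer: 931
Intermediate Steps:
w(M) = 0
E(h, Y) = 5
T(H) = 4*H (T(H) = (-1 + 5)*H = 4*H)
R(A) = -5 - A² - 2*A (R(A) = 2 - ((A² + 2*A) + 7) = 2 - (7 + A² + 2*A) = 2 + (-7 - A² - 2*A) = -5 - A² - 2*A)
(R(w(4)) + T(6))*49 = ((-5 - 1*0² - 2*0) + 4*6)*49 = ((-5 - 1*0 + 0) + 24)*49 = ((-5 + 0 + 0) + 24)*49 = (-5 + 24)*49 = 19*49 = 931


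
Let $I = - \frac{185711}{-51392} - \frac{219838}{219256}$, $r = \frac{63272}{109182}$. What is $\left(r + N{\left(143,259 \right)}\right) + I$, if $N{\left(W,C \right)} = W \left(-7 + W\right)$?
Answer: $\frac{1495630301807138191}{76891453197504} \approx 19451.0$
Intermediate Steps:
$r = \frac{31636}{54591}$ ($r = 63272 \cdot \frac{1}{109182} = \frac{31636}{54591} \approx 0.57951$)
$I = \frac{3677542065}{1408500544}$ ($I = \left(-185711\right) \left(- \frac{1}{51392}\right) - \frac{109919}{109628} = \frac{185711}{51392} - \frac{109919}{109628} = \frac{3677542065}{1408500544} \approx 2.611$)
$\left(r + N{\left(143,259 \right)}\right) + I = \left(\frac{31636}{54591} + 143 \left(-7 + 143\right)\right) + \frac{3677542065}{1408500544} = \left(\frac{31636}{54591} + 143 \cdot 136\right) + \frac{3677542065}{1408500544} = \left(\frac{31636}{54591} + 19448\right) + \frac{3677542065}{1408500544} = \frac{1061717404}{54591} + \frac{3677542065}{1408500544} = \frac{1495630301807138191}{76891453197504}$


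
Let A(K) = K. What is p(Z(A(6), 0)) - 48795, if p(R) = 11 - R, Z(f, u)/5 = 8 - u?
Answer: -48824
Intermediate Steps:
Z(f, u) = 40 - 5*u (Z(f, u) = 5*(8 - u) = 40 - 5*u)
p(Z(A(6), 0)) - 48795 = (11 - (40 - 5*0)) - 48795 = (11 - (40 + 0)) - 48795 = (11 - 1*40) - 48795 = (11 - 40) - 48795 = -29 - 48795 = -48824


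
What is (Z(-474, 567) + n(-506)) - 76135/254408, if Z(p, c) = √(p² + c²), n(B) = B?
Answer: -128806583/254408 + 3*√60685 ≈ 232.73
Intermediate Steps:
Z(p, c) = √(c² + p²)
(Z(-474, 567) + n(-506)) - 76135/254408 = (√(567² + (-474)²) - 506) - 76135/254408 = (√(321489 + 224676) - 506) - 76135*1/254408 = (√546165 - 506) - 76135/254408 = (3*√60685 - 506) - 76135/254408 = (-506 + 3*√60685) - 76135/254408 = -128806583/254408 + 3*√60685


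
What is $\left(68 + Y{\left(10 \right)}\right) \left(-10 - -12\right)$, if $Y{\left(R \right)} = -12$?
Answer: $112$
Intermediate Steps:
$\left(68 + Y{\left(10 \right)}\right) \left(-10 - -12\right) = \left(68 - 12\right) \left(-10 - -12\right) = 56 \left(-10 + 12\right) = 56 \cdot 2 = 112$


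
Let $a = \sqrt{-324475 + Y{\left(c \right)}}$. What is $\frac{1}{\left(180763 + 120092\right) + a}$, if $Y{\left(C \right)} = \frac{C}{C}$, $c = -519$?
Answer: $\frac{100285}{30171351833} - \frac{i \sqrt{324474}}{90514055499} \approx 3.3238 \cdot 10^{-6} - 6.2932 \cdot 10^{-9} i$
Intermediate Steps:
$Y{\left(C \right)} = 1$
$a = i \sqrt{324474}$ ($a = \sqrt{-324475 + 1} = \sqrt{-324474} = i \sqrt{324474} \approx 569.63 i$)
$\frac{1}{\left(180763 + 120092\right) + a} = \frac{1}{\left(180763 + 120092\right) + i \sqrt{324474}} = \frac{1}{300855 + i \sqrt{324474}}$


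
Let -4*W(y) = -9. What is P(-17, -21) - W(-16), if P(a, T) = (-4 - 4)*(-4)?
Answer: 119/4 ≈ 29.750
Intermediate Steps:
P(a, T) = 32 (P(a, T) = -8*(-4) = 32)
W(y) = 9/4 (W(y) = -¼*(-9) = 9/4)
P(-17, -21) - W(-16) = 32 - 1*9/4 = 32 - 9/4 = 119/4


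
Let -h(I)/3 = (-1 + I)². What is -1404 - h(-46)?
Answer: 5223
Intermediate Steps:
h(I) = -3*(-1 + I)²
-1404 - h(-46) = -1404 - (-3)*(-1 - 46)² = -1404 - (-3)*(-47)² = -1404 - (-3)*2209 = -1404 - 1*(-6627) = -1404 + 6627 = 5223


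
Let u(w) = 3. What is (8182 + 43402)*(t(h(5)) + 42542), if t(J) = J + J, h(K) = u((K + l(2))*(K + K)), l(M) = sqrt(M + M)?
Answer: 2194796032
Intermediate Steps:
l(M) = sqrt(2)*sqrt(M) (l(M) = sqrt(2*M) = sqrt(2)*sqrt(M))
h(K) = 3
t(J) = 2*J
(8182 + 43402)*(t(h(5)) + 42542) = (8182 + 43402)*(2*3 + 42542) = 51584*(6 + 42542) = 51584*42548 = 2194796032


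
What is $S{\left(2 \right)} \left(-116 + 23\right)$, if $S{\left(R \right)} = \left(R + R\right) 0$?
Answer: $0$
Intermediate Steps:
$S{\left(R \right)} = 0$ ($S{\left(R \right)} = 2 R 0 = 0$)
$S{\left(2 \right)} \left(-116 + 23\right) = 0 \left(-116 + 23\right) = 0 \left(-93\right) = 0$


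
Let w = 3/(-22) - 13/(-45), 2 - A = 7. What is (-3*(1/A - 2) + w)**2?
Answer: 1787569/39204 ≈ 45.597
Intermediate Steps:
A = -5 (A = 2 - 1*7 = 2 - 7 = -5)
w = 151/990 (w = 3*(-1/22) - 13*(-1/45) = -3/22 + 13/45 = 151/990 ≈ 0.15253)
(-3*(1/A - 2) + w)**2 = (-3*(1/(-5) - 2) + 151/990)**2 = (-3*(-1/5 - 2) + 151/990)**2 = (-3*(-11/5) + 151/990)**2 = (33/5 + 151/990)**2 = (1337/198)**2 = 1787569/39204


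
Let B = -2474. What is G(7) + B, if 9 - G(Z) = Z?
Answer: -2472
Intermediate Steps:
G(Z) = 9 - Z
G(7) + B = (9 - 1*7) - 2474 = (9 - 7) - 2474 = 2 - 2474 = -2472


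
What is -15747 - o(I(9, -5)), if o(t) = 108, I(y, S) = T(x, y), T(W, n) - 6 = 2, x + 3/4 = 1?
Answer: -15855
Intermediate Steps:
x = ¼ (x = -¾ + 1 = ¼ ≈ 0.25000)
T(W, n) = 8 (T(W, n) = 6 + 2 = 8)
I(y, S) = 8
-15747 - o(I(9, -5)) = -15747 - 1*108 = -15747 - 108 = -15855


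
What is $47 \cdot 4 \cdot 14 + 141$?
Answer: $2773$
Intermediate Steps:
$47 \cdot 4 \cdot 14 + 141 = 47 \cdot 56 + 141 = 2632 + 141 = 2773$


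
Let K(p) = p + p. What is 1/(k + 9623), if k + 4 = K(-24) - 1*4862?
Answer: 1/4709 ≈ 0.00021236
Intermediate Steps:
K(p) = 2*p
k = -4914 (k = -4 + (2*(-24) - 1*4862) = -4 + (-48 - 4862) = -4 - 4910 = -4914)
1/(k + 9623) = 1/(-4914 + 9623) = 1/4709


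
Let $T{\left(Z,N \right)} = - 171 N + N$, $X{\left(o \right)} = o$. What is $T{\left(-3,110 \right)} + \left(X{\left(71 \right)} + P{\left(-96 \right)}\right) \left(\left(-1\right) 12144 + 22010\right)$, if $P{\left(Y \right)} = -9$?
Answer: $592992$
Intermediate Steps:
$T{\left(Z,N \right)} = - 170 N$
$T{\left(-3,110 \right)} + \left(X{\left(71 \right)} + P{\left(-96 \right)}\right) \left(\left(-1\right) 12144 + 22010\right) = \left(-170\right) 110 + \left(71 - 9\right) \left(\left(-1\right) 12144 + 22010\right) = -18700 + 62 \left(-12144 + 22010\right) = -18700 + 62 \cdot 9866 = -18700 + 611692 = 592992$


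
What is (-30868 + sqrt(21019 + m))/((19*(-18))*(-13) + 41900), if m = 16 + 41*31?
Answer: -15434/23173 + sqrt(22306)/46346 ≈ -0.66281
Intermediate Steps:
m = 1287 (m = 16 + 1271 = 1287)
(-30868 + sqrt(21019 + m))/((19*(-18))*(-13) + 41900) = (-30868 + sqrt(21019 + 1287))/((19*(-18))*(-13) + 41900) = (-30868 + sqrt(22306))/(-342*(-13) + 41900) = (-30868 + sqrt(22306))/(4446 + 41900) = (-30868 + sqrt(22306))/46346 = (-30868 + sqrt(22306))*(1/46346) = -15434/23173 + sqrt(22306)/46346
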